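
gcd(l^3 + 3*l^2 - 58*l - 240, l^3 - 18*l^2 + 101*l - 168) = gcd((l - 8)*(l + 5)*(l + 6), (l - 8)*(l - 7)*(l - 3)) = l - 8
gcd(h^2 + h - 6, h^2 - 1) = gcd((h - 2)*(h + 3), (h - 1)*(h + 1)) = 1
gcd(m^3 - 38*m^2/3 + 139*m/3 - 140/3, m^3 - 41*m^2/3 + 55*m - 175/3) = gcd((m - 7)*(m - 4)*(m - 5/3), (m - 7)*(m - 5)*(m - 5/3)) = m^2 - 26*m/3 + 35/3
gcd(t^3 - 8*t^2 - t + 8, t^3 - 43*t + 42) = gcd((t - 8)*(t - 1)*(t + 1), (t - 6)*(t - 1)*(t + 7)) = t - 1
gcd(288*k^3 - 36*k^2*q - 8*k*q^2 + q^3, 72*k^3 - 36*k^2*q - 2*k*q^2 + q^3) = -36*k^2 + q^2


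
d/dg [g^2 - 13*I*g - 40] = 2*g - 13*I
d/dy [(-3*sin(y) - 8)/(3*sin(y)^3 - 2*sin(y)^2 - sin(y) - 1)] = (18*sin(y)^3 + 66*sin(y)^2 - 32*sin(y) - 5)*cos(y)/(-3*sin(y)^3 + 2*sin(y)^2 + sin(y) + 1)^2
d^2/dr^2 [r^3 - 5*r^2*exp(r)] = -5*r^2*exp(r) - 20*r*exp(r) + 6*r - 10*exp(r)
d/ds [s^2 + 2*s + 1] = 2*s + 2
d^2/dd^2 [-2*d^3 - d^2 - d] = -12*d - 2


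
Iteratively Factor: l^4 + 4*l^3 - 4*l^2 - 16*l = (l)*(l^3 + 4*l^2 - 4*l - 16) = l*(l - 2)*(l^2 + 6*l + 8) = l*(l - 2)*(l + 4)*(l + 2)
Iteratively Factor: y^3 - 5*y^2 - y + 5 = (y - 1)*(y^2 - 4*y - 5) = (y - 1)*(y + 1)*(y - 5)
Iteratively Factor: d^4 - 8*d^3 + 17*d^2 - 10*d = (d - 2)*(d^3 - 6*d^2 + 5*d) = d*(d - 2)*(d^2 - 6*d + 5) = d*(d - 5)*(d - 2)*(d - 1)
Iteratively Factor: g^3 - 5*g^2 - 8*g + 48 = (g - 4)*(g^2 - g - 12) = (g - 4)^2*(g + 3)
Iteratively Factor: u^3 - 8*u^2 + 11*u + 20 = (u - 5)*(u^2 - 3*u - 4) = (u - 5)*(u - 4)*(u + 1)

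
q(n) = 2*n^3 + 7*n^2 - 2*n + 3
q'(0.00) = -2.00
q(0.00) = 3.00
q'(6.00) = 298.00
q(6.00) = 675.00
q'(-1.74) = -8.19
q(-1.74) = 17.14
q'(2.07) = 52.69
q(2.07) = 46.59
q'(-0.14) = -3.84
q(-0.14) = 3.41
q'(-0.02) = -2.28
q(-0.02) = 3.04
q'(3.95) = 146.92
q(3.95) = 227.58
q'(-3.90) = 34.66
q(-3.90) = -1.37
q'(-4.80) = 69.04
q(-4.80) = -47.30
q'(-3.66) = 27.13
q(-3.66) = 6.03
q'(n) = 6*n^2 + 14*n - 2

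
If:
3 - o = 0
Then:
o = 3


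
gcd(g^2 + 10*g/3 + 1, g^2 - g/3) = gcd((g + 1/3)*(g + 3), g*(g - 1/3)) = 1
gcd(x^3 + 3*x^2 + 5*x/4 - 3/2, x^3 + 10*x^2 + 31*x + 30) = x + 2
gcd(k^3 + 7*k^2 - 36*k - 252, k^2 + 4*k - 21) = k + 7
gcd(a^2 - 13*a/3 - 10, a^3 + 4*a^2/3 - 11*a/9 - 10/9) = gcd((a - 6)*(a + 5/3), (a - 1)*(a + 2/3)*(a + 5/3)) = a + 5/3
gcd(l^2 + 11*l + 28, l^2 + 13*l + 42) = l + 7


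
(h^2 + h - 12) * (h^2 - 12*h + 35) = h^4 - 11*h^3 + 11*h^2 + 179*h - 420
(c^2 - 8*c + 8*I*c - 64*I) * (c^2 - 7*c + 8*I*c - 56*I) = c^4 - 15*c^3 + 16*I*c^3 - 8*c^2 - 240*I*c^2 + 960*c + 896*I*c - 3584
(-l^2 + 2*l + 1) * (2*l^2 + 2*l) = -2*l^4 + 2*l^3 + 6*l^2 + 2*l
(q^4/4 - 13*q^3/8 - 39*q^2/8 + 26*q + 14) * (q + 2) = q^5/4 - 9*q^4/8 - 65*q^3/8 + 65*q^2/4 + 66*q + 28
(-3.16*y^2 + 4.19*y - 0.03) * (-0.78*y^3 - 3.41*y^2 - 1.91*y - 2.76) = 2.4648*y^5 + 7.5074*y^4 - 8.2289*y^3 + 0.821*y^2 - 11.5071*y + 0.0828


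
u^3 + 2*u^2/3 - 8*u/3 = u*(u - 4/3)*(u + 2)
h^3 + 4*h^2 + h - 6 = (h - 1)*(h + 2)*(h + 3)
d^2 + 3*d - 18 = (d - 3)*(d + 6)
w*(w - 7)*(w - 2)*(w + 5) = w^4 - 4*w^3 - 31*w^2 + 70*w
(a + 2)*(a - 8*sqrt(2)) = a^2 - 8*sqrt(2)*a + 2*a - 16*sqrt(2)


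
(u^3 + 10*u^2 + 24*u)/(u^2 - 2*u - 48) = u*(u + 4)/(u - 8)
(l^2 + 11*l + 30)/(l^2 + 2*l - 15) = (l + 6)/(l - 3)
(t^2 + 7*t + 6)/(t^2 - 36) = (t + 1)/(t - 6)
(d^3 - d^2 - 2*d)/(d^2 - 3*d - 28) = d*(-d^2 + d + 2)/(-d^2 + 3*d + 28)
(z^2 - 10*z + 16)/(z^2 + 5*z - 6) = (z^2 - 10*z + 16)/(z^2 + 5*z - 6)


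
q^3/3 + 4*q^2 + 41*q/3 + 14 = (q/3 + 1)*(q + 2)*(q + 7)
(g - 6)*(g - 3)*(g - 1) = g^3 - 10*g^2 + 27*g - 18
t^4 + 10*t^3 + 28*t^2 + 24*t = t*(t + 2)^2*(t + 6)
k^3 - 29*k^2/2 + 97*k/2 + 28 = (k - 8)*(k - 7)*(k + 1/2)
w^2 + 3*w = w*(w + 3)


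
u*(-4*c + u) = -4*c*u + u^2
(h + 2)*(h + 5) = h^2 + 7*h + 10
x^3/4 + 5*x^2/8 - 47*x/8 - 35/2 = (x/4 + 1)*(x - 5)*(x + 7/2)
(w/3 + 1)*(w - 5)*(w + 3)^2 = w^4/3 + 4*w^3/3 - 6*w^2 - 36*w - 45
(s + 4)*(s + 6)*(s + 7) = s^3 + 17*s^2 + 94*s + 168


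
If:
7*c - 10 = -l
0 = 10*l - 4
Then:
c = 48/35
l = 2/5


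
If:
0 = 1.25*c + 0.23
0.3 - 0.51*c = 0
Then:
No Solution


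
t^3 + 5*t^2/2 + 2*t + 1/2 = (t + 1/2)*(t + 1)^2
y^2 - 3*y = y*(y - 3)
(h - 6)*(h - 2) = h^2 - 8*h + 12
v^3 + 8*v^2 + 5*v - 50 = (v - 2)*(v + 5)^2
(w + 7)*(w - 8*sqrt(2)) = w^2 - 8*sqrt(2)*w + 7*w - 56*sqrt(2)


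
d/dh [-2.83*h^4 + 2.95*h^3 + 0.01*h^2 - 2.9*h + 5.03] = -11.32*h^3 + 8.85*h^2 + 0.02*h - 2.9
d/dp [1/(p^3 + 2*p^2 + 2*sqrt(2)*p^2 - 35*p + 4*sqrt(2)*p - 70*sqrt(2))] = (-3*p^2 - 4*sqrt(2)*p - 4*p - 4*sqrt(2) + 35)/(p^3 + 2*p^2 + 2*sqrt(2)*p^2 - 35*p + 4*sqrt(2)*p - 70*sqrt(2))^2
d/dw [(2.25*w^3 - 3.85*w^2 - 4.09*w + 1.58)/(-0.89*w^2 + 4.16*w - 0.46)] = (-2.0025*w^4 + 18.72*w^3 - 22.7611*w^2 + 6.3544*w - 4.6914)/(0.7921*w^4 - 7.4048*w^3 + 18.1244*w^2 - 3.8272*w + 0.2116)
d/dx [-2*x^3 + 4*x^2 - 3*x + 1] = -6*x^2 + 8*x - 3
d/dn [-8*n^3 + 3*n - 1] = 3 - 24*n^2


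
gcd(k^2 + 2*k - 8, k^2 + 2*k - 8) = k^2 + 2*k - 8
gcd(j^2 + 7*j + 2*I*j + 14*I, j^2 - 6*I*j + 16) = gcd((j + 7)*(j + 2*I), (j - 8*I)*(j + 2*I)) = j + 2*I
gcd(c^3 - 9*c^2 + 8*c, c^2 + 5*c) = c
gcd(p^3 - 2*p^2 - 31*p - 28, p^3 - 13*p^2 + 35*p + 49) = p^2 - 6*p - 7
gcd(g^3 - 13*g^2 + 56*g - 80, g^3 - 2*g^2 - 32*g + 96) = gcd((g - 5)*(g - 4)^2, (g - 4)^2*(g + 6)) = g^2 - 8*g + 16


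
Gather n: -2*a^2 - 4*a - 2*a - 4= -2*a^2 - 6*a - 4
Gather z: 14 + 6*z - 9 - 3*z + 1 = 3*z + 6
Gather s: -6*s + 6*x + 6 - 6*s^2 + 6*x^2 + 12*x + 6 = -6*s^2 - 6*s + 6*x^2 + 18*x + 12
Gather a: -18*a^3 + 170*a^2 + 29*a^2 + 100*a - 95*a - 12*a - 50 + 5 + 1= -18*a^3 + 199*a^2 - 7*a - 44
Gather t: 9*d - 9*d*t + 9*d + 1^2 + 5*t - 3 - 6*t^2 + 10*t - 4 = 18*d - 6*t^2 + t*(15 - 9*d) - 6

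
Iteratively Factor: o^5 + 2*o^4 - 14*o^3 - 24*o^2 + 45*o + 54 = (o - 3)*(o^4 + 5*o^3 + o^2 - 21*o - 18) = (o - 3)*(o + 1)*(o^3 + 4*o^2 - 3*o - 18) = (o - 3)*(o - 2)*(o + 1)*(o^2 + 6*o + 9) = (o - 3)*(o - 2)*(o + 1)*(o + 3)*(o + 3)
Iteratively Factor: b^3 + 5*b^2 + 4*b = (b)*(b^2 + 5*b + 4) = b*(b + 1)*(b + 4)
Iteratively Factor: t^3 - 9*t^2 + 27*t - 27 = (t - 3)*(t^2 - 6*t + 9) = (t - 3)^2*(t - 3)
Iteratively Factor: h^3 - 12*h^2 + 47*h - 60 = (h - 3)*(h^2 - 9*h + 20) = (h - 5)*(h - 3)*(h - 4)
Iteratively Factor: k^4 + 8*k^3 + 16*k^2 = (k + 4)*(k^3 + 4*k^2) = (k + 4)^2*(k^2) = k*(k + 4)^2*(k)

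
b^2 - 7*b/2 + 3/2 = (b - 3)*(b - 1/2)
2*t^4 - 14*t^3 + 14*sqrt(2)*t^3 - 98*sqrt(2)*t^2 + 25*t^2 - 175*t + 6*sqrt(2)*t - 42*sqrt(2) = (t - 7)*(t + 6*sqrt(2))*(sqrt(2)*t + 1)^2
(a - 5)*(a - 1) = a^2 - 6*a + 5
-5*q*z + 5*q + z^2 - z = (-5*q + z)*(z - 1)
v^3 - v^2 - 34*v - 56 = (v - 7)*(v + 2)*(v + 4)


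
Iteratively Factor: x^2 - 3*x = (x)*(x - 3)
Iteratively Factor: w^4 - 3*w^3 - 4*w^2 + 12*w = (w - 2)*(w^3 - w^2 - 6*w) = (w - 2)*(w + 2)*(w^2 - 3*w) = (w - 3)*(w - 2)*(w + 2)*(w)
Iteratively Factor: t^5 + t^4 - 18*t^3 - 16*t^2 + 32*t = (t - 4)*(t^4 + 5*t^3 + 2*t^2 - 8*t) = (t - 4)*(t + 2)*(t^3 + 3*t^2 - 4*t) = (t - 4)*(t + 2)*(t + 4)*(t^2 - t) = t*(t - 4)*(t + 2)*(t + 4)*(t - 1)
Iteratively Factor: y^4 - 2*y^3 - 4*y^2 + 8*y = (y)*(y^3 - 2*y^2 - 4*y + 8) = y*(y + 2)*(y^2 - 4*y + 4) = y*(y - 2)*(y + 2)*(y - 2)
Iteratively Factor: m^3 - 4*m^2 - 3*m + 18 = (m + 2)*(m^2 - 6*m + 9) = (m - 3)*(m + 2)*(m - 3)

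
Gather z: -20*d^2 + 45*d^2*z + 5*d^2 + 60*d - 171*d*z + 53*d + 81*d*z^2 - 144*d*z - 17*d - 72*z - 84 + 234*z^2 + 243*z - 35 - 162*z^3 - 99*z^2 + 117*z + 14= -15*d^2 + 96*d - 162*z^3 + z^2*(81*d + 135) + z*(45*d^2 - 315*d + 288) - 105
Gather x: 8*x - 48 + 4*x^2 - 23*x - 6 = 4*x^2 - 15*x - 54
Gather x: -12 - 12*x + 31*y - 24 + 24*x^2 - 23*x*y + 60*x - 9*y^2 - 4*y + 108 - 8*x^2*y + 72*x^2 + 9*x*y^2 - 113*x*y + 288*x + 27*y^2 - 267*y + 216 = x^2*(96 - 8*y) + x*(9*y^2 - 136*y + 336) + 18*y^2 - 240*y + 288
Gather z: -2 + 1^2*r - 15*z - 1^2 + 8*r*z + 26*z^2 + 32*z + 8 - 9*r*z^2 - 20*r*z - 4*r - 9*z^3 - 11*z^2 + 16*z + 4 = -3*r - 9*z^3 + z^2*(15 - 9*r) + z*(33 - 12*r) + 9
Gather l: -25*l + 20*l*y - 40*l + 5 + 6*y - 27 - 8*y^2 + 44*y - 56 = l*(20*y - 65) - 8*y^2 + 50*y - 78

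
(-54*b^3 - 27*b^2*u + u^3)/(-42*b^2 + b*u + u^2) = (9*b^2 + 6*b*u + u^2)/(7*b + u)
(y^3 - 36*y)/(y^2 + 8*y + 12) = y*(y - 6)/(y + 2)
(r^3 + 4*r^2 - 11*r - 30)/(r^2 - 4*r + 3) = (r^2 + 7*r + 10)/(r - 1)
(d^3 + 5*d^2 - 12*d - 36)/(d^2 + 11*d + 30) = (d^2 - d - 6)/(d + 5)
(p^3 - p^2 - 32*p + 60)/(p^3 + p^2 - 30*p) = (p - 2)/p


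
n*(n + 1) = n^2 + n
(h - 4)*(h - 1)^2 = h^3 - 6*h^2 + 9*h - 4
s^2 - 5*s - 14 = (s - 7)*(s + 2)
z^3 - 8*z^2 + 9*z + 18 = (z - 6)*(z - 3)*(z + 1)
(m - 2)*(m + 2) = m^2 - 4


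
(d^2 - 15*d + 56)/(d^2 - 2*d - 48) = (d - 7)/(d + 6)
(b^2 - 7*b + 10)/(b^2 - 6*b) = (b^2 - 7*b + 10)/(b*(b - 6))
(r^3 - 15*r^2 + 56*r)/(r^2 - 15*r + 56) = r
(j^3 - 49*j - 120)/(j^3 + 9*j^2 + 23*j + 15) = (j - 8)/(j + 1)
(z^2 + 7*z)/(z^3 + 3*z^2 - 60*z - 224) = z/(z^2 - 4*z - 32)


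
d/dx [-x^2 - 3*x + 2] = -2*x - 3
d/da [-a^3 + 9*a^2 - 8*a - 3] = -3*a^2 + 18*a - 8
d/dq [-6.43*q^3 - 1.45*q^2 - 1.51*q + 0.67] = -19.29*q^2 - 2.9*q - 1.51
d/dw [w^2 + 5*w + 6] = 2*w + 5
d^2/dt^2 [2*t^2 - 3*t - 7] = 4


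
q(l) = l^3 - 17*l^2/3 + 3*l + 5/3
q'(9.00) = 144.00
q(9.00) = 298.67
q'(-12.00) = 571.00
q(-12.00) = -2578.33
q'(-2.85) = 59.67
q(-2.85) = -76.06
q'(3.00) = -4.00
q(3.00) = -13.33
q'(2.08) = -7.59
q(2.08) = -7.61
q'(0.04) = 2.55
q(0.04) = 1.78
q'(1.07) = -5.69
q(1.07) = -0.39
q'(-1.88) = 34.91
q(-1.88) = -30.65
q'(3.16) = -2.86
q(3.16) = -13.88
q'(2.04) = -7.64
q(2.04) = -7.31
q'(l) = 3*l^2 - 34*l/3 + 3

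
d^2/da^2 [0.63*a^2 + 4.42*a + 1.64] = 1.26000000000000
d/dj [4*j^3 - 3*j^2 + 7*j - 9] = 12*j^2 - 6*j + 7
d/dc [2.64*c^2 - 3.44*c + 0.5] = 5.28*c - 3.44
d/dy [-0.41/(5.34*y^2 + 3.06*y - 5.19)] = (4.3788*y + 1.2546)/(5.34*y^2 + 3.06*y - 5.19)^2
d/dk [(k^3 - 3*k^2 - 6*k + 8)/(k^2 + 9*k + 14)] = (k^2 + 14*k - 39)/(k^2 + 14*k + 49)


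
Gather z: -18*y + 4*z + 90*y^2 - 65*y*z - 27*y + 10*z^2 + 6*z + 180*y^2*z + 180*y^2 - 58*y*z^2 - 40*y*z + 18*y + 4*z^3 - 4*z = 270*y^2 - 27*y + 4*z^3 + z^2*(10 - 58*y) + z*(180*y^2 - 105*y + 6)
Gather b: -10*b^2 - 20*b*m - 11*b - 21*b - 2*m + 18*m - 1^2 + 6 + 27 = -10*b^2 + b*(-20*m - 32) + 16*m + 32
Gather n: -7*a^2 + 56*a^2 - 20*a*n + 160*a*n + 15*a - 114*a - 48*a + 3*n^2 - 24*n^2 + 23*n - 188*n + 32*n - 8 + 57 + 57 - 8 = 49*a^2 - 147*a - 21*n^2 + n*(140*a - 133) + 98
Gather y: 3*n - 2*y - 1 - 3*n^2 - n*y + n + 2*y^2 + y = -3*n^2 + 4*n + 2*y^2 + y*(-n - 1) - 1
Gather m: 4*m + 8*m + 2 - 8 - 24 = 12*m - 30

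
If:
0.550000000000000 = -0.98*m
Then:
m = -0.56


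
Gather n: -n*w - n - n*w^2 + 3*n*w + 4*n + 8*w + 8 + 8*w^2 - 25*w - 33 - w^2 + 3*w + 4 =n*(-w^2 + 2*w + 3) + 7*w^2 - 14*w - 21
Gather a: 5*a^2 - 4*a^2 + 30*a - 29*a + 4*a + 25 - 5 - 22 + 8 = a^2 + 5*a + 6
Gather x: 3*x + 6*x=9*x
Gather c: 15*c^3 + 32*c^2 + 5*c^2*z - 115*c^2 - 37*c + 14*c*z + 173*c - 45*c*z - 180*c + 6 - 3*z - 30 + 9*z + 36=15*c^3 + c^2*(5*z - 83) + c*(-31*z - 44) + 6*z + 12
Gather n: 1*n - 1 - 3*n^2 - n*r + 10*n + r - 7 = -3*n^2 + n*(11 - r) + r - 8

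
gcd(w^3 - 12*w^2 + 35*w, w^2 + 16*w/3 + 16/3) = 1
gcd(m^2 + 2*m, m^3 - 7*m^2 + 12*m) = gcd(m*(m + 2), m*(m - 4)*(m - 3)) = m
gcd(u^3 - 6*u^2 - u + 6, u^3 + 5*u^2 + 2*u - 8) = u - 1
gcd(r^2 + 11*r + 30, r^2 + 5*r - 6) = r + 6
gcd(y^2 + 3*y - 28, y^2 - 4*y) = y - 4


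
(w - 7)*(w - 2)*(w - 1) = w^3 - 10*w^2 + 23*w - 14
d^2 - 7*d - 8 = (d - 8)*(d + 1)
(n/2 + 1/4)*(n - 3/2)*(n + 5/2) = n^3/2 + 3*n^2/4 - 13*n/8 - 15/16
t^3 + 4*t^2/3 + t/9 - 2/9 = (t - 1/3)*(t + 2/3)*(t + 1)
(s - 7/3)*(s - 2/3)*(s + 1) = s^3 - 2*s^2 - 13*s/9 + 14/9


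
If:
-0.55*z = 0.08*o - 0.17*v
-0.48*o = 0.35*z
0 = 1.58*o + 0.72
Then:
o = -0.46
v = 1.81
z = 0.62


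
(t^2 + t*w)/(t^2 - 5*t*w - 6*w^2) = t/(t - 6*w)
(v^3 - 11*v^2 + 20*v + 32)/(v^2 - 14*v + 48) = (v^2 - 3*v - 4)/(v - 6)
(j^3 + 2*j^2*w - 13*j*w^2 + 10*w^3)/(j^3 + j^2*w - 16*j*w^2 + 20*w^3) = (-j + w)/(-j + 2*w)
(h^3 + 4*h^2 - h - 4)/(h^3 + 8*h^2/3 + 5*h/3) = 3*(h^2 + 3*h - 4)/(h*(3*h + 5))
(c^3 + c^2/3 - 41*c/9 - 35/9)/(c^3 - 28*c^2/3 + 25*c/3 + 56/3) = (c + 5/3)/(c - 8)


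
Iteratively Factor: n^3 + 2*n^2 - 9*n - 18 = (n + 2)*(n^2 - 9) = (n - 3)*(n + 2)*(n + 3)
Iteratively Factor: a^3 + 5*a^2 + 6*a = (a + 2)*(a^2 + 3*a) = a*(a + 2)*(a + 3)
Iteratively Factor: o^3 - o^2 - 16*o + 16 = (o - 1)*(o^2 - 16) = (o - 1)*(o + 4)*(o - 4)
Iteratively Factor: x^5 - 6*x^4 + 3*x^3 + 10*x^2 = (x)*(x^4 - 6*x^3 + 3*x^2 + 10*x) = x*(x - 2)*(x^3 - 4*x^2 - 5*x) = x*(x - 5)*(x - 2)*(x^2 + x) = x^2*(x - 5)*(x - 2)*(x + 1)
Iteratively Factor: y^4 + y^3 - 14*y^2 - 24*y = (y + 2)*(y^3 - y^2 - 12*y) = y*(y + 2)*(y^2 - y - 12) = y*(y + 2)*(y + 3)*(y - 4)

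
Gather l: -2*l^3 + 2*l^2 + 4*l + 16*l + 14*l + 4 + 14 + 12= -2*l^3 + 2*l^2 + 34*l + 30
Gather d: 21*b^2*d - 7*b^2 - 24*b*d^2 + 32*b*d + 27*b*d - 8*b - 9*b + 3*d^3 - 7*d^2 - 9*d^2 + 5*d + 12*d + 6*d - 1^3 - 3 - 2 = -7*b^2 - 17*b + 3*d^3 + d^2*(-24*b - 16) + d*(21*b^2 + 59*b + 23) - 6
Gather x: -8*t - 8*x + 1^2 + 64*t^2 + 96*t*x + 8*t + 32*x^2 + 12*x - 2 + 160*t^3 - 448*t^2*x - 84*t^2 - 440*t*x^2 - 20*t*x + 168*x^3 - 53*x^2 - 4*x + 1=160*t^3 - 20*t^2 + 168*x^3 + x^2*(-440*t - 21) + x*(-448*t^2 + 76*t)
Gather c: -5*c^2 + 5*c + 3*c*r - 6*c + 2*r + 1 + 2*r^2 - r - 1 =-5*c^2 + c*(3*r - 1) + 2*r^2 + r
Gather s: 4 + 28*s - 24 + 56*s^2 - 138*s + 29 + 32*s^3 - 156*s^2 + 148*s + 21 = 32*s^3 - 100*s^2 + 38*s + 30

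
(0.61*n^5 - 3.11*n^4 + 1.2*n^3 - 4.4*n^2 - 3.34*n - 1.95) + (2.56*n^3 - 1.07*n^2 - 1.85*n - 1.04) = 0.61*n^5 - 3.11*n^4 + 3.76*n^3 - 5.47*n^2 - 5.19*n - 2.99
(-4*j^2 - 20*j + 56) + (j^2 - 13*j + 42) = -3*j^2 - 33*j + 98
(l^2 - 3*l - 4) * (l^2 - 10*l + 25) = l^4 - 13*l^3 + 51*l^2 - 35*l - 100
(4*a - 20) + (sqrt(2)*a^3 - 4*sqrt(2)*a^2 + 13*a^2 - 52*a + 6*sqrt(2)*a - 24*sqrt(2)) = sqrt(2)*a^3 - 4*sqrt(2)*a^2 + 13*a^2 - 48*a + 6*sqrt(2)*a - 24*sqrt(2) - 20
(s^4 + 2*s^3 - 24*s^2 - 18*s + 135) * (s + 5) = s^5 + 7*s^4 - 14*s^3 - 138*s^2 + 45*s + 675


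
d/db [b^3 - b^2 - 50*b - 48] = 3*b^2 - 2*b - 50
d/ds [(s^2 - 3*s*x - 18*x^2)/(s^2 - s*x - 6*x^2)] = 2*s*x*(s + 12*x)/(s^4 - 2*s^3*x - 11*s^2*x^2 + 12*s*x^3 + 36*x^4)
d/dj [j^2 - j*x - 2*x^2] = 2*j - x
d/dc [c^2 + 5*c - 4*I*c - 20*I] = 2*c + 5 - 4*I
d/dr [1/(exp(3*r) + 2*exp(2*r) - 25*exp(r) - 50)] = (-3*exp(2*r) - 4*exp(r) + 25)*exp(r)/(exp(3*r) + 2*exp(2*r) - 25*exp(r) - 50)^2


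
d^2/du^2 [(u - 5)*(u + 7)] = 2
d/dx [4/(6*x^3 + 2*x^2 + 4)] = 2*x*(-9*x - 2)/(3*x^3 + x^2 + 2)^2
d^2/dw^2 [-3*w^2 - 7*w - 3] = -6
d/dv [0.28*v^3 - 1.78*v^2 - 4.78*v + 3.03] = 0.84*v^2 - 3.56*v - 4.78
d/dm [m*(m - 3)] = 2*m - 3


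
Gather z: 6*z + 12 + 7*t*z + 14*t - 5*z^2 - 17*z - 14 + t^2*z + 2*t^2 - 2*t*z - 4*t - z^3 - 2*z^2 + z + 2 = 2*t^2 + 10*t - z^3 - 7*z^2 + z*(t^2 + 5*t - 10)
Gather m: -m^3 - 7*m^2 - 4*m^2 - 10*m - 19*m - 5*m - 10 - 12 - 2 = -m^3 - 11*m^2 - 34*m - 24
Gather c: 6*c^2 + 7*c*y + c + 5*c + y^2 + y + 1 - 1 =6*c^2 + c*(7*y + 6) + y^2 + y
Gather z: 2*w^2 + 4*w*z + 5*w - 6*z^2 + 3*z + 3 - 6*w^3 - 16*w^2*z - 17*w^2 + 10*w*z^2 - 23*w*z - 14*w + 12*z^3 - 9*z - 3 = -6*w^3 - 15*w^2 - 9*w + 12*z^3 + z^2*(10*w - 6) + z*(-16*w^2 - 19*w - 6)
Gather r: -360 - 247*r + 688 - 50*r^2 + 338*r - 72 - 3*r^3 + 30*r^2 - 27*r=-3*r^3 - 20*r^2 + 64*r + 256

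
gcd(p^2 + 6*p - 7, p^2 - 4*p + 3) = p - 1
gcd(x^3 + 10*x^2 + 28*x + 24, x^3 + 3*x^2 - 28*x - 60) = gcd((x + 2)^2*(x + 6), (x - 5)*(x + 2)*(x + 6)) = x^2 + 8*x + 12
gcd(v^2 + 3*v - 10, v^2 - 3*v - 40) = v + 5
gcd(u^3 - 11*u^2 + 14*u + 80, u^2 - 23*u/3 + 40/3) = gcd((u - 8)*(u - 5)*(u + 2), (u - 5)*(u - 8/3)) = u - 5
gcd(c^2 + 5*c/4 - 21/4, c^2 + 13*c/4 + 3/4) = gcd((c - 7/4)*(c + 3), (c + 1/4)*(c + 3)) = c + 3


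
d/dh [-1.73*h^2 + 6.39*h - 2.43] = 6.39 - 3.46*h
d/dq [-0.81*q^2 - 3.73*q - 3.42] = -1.62*q - 3.73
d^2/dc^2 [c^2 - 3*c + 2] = 2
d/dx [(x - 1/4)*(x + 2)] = 2*x + 7/4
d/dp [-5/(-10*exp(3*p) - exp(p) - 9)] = (-150*exp(2*p) - 5)*exp(p)/(10*exp(3*p) + exp(p) + 9)^2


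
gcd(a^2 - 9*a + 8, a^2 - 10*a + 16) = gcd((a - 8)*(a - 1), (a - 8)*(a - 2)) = a - 8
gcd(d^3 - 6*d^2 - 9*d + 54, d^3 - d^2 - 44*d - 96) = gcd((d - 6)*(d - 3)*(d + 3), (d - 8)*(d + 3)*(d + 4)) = d + 3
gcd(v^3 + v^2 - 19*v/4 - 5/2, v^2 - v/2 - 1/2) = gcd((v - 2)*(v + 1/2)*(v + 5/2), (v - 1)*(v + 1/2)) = v + 1/2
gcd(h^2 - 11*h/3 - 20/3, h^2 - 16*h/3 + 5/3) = h - 5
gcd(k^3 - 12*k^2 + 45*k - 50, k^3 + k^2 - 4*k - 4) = k - 2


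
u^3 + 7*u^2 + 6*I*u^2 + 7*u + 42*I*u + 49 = (u + 7)*(u - I)*(u + 7*I)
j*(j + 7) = j^2 + 7*j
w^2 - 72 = (w - 6*sqrt(2))*(w + 6*sqrt(2))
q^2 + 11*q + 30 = (q + 5)*(q + 6)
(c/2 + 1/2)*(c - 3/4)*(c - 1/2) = c^3/2 - c^2/8 - 7*c/16 + 3/16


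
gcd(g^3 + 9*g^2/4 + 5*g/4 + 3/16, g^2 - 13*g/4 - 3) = 1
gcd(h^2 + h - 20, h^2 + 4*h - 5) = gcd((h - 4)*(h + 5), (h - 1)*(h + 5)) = h + 5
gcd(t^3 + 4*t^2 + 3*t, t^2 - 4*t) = t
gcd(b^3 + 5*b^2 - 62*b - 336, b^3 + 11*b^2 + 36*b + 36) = b + 6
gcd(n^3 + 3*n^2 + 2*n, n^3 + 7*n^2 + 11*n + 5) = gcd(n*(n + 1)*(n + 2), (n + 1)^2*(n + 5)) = n + 1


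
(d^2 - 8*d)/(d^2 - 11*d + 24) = d/(d - 3)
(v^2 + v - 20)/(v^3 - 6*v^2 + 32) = (v + 5)/(v^2 - 2*v - 8)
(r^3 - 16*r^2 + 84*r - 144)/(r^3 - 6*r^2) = 1 - 10/r + 24/r^2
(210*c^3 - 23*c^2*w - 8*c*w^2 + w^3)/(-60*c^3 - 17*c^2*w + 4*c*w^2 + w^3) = (42*c^2 - 13*c*w + w^2)/(-12*c^2 - c*w + w^2)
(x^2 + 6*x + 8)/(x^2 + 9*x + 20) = (x + 2)/(x + 5)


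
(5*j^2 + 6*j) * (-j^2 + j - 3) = -5*j^4 - j^3 - 9*j^2 - 18*j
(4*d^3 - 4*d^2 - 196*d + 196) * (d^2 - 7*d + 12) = 4*d^5 - 32*d^4 - 120*d^3 + 1520*d^2 - 3724*d + 2352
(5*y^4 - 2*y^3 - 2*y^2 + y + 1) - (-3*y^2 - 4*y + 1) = 5*y^4 - 2*y^3 + y^2 + 5*y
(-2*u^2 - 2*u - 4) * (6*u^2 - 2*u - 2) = -12*u^4 - 8*u^3 - 16*u^2 + 12*u + 8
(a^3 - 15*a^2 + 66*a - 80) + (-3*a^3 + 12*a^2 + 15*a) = -2*a^3 - 3*a^2 + 81*a - 80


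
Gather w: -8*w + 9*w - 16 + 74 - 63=w - 5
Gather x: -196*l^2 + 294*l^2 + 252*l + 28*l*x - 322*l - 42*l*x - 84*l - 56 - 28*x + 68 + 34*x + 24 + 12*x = 98*l^2 - 154*l + x*(18 - 14*l) + 36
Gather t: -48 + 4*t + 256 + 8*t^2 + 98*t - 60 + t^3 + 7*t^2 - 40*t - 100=t^3 + 15*t^2 + 62*t + 48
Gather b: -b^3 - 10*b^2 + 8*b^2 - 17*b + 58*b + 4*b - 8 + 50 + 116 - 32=-b^3 - 2*b^2 + 45*b + 126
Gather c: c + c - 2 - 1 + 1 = 2*c - 2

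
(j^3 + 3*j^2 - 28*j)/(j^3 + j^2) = (j^2 + 3*j - 28)/(j*(j + 1))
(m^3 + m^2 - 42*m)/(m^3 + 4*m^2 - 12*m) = (m^2 + m - 42)/(m^2 + 4*m - 12)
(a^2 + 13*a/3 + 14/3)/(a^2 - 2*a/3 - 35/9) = 3*(3*a^2 + 13*a + 14)/(9*a^2 - 6*a - 35)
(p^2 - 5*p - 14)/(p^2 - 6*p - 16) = (p - 7)/(p - 8)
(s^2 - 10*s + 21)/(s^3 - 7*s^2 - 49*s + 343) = (s - 3)/(s^2 - 49)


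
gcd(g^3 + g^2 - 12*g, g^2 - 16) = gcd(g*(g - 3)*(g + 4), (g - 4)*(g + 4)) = g + 4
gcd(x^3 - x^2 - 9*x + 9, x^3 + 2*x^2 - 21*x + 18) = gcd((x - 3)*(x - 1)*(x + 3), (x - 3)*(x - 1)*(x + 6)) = x^2 - 4*x + 3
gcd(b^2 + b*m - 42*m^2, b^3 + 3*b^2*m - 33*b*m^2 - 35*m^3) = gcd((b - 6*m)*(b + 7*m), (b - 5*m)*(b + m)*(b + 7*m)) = b + 7*m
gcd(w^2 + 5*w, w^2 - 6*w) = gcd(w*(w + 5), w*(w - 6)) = w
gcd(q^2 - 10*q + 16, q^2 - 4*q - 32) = q - 8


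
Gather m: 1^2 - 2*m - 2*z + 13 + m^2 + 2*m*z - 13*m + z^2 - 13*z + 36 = m^2 + m*(2*z - 15) + z^2 - 15*z + 50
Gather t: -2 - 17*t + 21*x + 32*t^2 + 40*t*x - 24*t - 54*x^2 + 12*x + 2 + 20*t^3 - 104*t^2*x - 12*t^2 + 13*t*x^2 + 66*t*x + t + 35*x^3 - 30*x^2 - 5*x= 20*t^3 + t^2*(20 - 104*x) + t*(13*x^2 + 106*x - 40) + 35*x^3 - 84*x^2 + 28*x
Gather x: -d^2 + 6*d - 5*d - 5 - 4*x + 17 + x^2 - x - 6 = -d^2 + d + x^2 - 5*x + 6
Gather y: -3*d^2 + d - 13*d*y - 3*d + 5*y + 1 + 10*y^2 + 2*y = -3*d^2 - 2*d + 10*y^2 + y*(7 - 13*d) + 1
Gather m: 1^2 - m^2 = 1 - m^2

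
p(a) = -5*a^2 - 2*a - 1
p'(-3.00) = 28.00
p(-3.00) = -40.00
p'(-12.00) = 118.00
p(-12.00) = -697.00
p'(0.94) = -11.40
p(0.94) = -7.30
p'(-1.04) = 8.40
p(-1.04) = -4.33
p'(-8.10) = 79.00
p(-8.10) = -312.85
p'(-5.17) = 49.70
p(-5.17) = -124.30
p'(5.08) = -52.80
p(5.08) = -140.19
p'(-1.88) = 16.80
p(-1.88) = -14.91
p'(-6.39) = 61.90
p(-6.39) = -192.38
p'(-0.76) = 5.60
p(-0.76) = -2.37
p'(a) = -10*a - 2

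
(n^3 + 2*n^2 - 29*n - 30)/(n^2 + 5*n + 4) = (n^2 + n - 30)/(n + 4)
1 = 1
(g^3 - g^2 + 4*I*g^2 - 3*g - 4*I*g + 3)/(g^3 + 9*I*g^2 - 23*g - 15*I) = (g - 1)/(g + 5*I)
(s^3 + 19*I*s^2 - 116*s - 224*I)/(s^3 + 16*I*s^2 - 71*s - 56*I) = (s + 4*I)/(s + I)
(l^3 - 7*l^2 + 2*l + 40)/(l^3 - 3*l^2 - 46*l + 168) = (l^2 - 3*l - 10)/(l^2 + l - 42)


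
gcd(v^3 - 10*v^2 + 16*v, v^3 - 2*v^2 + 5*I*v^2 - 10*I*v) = v^2 - 2*v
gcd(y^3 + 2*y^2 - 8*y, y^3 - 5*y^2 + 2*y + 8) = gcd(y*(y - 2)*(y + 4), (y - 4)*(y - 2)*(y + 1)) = y - 2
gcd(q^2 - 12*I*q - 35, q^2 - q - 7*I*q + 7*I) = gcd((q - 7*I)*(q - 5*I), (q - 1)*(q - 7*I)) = q - 7*I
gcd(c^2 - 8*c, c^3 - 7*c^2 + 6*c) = c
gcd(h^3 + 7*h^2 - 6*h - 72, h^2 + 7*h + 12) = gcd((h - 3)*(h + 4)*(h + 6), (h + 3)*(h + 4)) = h + 4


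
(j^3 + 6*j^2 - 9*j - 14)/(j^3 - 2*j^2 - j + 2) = (j + 7)/(j - 1)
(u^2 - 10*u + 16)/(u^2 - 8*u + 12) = (u - 8)/(u - 6)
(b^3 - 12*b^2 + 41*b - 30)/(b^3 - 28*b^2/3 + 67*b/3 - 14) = 3*(b - 5)/(3*b - 7)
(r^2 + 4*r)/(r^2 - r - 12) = r*(r + 4)/(r^2 - r - 12)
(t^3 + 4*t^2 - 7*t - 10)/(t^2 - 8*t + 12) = (t^2 + 6*t + 5)/(t - 6)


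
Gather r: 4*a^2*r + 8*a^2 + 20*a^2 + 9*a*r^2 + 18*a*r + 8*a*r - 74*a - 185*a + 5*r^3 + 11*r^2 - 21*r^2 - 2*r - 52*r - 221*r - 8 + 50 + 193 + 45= 28*a^2 - 259*a + 5*r^3 + r^2*(9*a - 10) + r*(4*a^2 + 26*a - 275) + 280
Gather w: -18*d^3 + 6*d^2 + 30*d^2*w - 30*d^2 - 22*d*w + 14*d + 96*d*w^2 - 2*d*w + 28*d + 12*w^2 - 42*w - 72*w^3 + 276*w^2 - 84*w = -18*d^3 - 24*d^2 + 42*d - 72*w^3 + w^2*(96*d + 288) + w*(30*d^2 - 24*d - 126)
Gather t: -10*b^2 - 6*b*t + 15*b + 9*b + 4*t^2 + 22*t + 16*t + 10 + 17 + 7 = -10*b^2 + 24*b + 4*t^2 + t*(38 - 6*b) + 34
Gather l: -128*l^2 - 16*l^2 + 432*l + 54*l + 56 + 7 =-144*l^2 + 486*l + 63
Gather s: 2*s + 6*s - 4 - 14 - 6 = 8*s - 24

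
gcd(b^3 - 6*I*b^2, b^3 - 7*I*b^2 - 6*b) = b^2 - 6*I*b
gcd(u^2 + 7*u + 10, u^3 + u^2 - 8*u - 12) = u + 2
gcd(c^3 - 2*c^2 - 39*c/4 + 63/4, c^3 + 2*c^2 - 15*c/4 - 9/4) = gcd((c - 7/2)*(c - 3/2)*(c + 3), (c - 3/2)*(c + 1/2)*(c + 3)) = c^2 + 3*c/2 - 9/2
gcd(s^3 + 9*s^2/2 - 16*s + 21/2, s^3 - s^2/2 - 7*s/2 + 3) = s^2 - 5*s/2 + 3/2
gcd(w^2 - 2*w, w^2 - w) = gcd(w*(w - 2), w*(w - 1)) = w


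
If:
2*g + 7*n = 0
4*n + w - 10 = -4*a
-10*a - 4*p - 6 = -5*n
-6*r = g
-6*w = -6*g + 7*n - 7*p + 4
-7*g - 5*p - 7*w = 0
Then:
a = 12595/433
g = 36554/433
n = -10444/433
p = -45192/433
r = -18277/1299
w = -4274/433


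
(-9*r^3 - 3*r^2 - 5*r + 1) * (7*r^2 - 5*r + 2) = -63*r^5 + 24*r^4 - 38*r^3 + 26*r^2 - 15*r + 2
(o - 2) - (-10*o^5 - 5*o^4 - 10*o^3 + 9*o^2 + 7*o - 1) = 10*o^5 + 5*o^4 + 10*o^3 - 9*o^2 - 6*o - 1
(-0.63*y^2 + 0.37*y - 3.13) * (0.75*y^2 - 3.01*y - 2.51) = -0.4725*y^4 + 2.1738*y^3 - 1.8799*y^2 + 8.4926*y + 7.8563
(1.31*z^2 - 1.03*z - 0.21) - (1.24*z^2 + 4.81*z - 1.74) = 0.0700000000000001*z^2 - 5.84*z + 1.53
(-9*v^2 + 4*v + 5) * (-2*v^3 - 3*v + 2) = 18*v^5 - 8*v^4 + 17*v^3 - 30*v^2 - 7*v + 10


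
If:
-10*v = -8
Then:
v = 4/5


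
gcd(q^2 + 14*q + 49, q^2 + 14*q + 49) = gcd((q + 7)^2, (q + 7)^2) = q^2 + 14*q + 49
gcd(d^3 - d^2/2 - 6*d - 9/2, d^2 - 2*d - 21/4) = d + 3/2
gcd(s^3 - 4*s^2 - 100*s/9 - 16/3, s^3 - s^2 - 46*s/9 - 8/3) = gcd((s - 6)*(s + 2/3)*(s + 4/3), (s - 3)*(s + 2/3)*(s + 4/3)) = s^2 + 2*s + 8/9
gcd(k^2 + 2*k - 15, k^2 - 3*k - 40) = k + 5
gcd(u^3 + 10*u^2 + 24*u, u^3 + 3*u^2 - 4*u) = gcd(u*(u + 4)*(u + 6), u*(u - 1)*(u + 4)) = u^2 + 4*u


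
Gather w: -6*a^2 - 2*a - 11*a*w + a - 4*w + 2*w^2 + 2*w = -6*a^2 - a + 2*w^2 + w*(-11*a - 2)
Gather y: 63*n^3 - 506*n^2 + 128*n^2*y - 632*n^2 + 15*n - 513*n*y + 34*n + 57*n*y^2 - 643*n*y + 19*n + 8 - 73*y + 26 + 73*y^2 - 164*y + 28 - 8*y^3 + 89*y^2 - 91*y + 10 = 63*n^3 - 1138*n^2 + 68*n - 8*y^3 + y^2*(57*n + 162) + y*(128*n^2 - 1156*n - 328) + 72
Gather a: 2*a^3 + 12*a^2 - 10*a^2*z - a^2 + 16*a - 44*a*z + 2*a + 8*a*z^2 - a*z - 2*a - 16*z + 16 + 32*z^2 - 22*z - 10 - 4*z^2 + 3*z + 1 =2*a^3 + a^2*(11 - 10*z) + a*(8*z^2 - 45*z + 16) + 28*z^2 - 35*z + 7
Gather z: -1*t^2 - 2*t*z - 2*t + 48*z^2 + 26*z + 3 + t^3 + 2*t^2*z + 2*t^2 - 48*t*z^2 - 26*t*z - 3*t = t^3 + t^2 - 5*t + z^2*(48 - 48*t) + z*(2*t^2 - 28*t + 26) + 3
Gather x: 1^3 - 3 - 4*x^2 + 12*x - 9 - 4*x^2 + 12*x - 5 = -8*x^2 + 24*x - 16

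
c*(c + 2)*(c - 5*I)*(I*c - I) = I*c^4 + 5*c^3 + I*c^3 + 5*c^2 - 2*I*c^2 - 10*c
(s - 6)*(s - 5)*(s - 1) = s^3 - 12*s^2 + 41*s - 30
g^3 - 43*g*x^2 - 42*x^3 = (g - 7*x)*(g + x)*(g + 6*x)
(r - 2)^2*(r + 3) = r^3 - r^2 - 8*r + 12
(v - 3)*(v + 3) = v^2 - 9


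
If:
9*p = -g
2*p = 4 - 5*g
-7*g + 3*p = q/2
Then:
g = 36/43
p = -4/43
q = -528/43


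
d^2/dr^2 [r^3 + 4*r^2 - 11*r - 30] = 6*r + 8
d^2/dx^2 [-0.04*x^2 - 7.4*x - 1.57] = -0.0800000000000000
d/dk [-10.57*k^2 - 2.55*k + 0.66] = -21.14*k - 2.55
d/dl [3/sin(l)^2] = -6*cos(l)/sin(l)^3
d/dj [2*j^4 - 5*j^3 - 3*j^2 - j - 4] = 8*j^3 - 15*j^2 - 6*j - 1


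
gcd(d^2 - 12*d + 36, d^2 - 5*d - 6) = d - 6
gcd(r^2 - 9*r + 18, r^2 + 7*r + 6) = 1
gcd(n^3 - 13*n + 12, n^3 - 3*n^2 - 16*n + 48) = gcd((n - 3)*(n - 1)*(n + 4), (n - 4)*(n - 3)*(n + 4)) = n^2 + n - 12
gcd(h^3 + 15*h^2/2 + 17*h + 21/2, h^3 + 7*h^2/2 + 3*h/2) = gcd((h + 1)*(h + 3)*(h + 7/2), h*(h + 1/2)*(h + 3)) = h + 3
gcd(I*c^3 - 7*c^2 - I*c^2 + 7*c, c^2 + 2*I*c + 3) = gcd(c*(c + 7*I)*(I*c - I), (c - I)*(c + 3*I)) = 1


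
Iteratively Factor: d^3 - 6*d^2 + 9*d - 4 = (d - 1)*(d^2 - 5*d + 4) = (d - 4)*(d - 1)*(d - 1)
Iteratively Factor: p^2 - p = (p)*(p - 1)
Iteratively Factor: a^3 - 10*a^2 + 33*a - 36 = (a - 4)*(a^2 - 6*a + 9) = (a - 4)*(a - 3)*(a - 3)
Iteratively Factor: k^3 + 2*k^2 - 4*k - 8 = (k - 2)*(k^2 + 4*k + 4) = (k - 2)*(k + 2)*(k + 2)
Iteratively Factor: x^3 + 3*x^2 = (x + 3)*(x^2) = x*(x + 3)*(x)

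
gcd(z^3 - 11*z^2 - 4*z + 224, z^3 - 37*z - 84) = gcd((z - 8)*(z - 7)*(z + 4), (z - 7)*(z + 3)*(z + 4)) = z^2 - 3*z - 28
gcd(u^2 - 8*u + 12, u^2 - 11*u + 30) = u - 6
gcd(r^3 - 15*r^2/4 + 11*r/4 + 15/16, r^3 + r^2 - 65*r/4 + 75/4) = r^2 - 4*r + 15/4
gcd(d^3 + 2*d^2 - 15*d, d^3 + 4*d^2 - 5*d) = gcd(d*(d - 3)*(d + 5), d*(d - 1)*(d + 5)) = d^2 + 5*d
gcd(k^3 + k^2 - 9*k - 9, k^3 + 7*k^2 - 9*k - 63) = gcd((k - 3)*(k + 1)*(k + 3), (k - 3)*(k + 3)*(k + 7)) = k^2 - 9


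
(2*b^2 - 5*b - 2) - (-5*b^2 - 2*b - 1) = 7*b^2 - 3*b - 1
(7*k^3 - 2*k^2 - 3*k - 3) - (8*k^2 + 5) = 7*k^3 - 10*k^2 - 3*k - 8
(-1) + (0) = -1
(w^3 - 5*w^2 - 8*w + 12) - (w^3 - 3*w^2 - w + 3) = -2*w^2 - 7*w + 9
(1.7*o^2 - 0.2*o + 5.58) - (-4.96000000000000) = 1.7*o^2 - 0.2*o + 10.54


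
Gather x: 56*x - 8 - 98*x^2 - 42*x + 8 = -98*x^2 + 14*x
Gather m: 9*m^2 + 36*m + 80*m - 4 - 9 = 9*m^2 + 116*m - 13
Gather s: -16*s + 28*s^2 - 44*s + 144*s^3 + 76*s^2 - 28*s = 144*s^3 + 104*s^2 - 88*s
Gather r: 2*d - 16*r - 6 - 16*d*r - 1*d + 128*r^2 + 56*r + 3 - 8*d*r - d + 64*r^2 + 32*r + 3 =192*r^2 + r*(72 - 24*d)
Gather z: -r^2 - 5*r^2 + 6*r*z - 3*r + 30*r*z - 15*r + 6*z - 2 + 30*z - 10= -6*r^2 - 18*r + z*(36*r + 36) - 12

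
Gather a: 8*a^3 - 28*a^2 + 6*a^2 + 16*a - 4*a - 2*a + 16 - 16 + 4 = 8*a^3 - 22*a^2 + 10*a + 4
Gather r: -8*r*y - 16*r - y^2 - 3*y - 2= r*(-8*y - 16) - y^2 - 3*y - 2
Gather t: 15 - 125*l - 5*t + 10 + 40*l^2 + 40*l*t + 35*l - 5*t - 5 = 40*l^2 - 90*l + t*(40*l - 10) + 20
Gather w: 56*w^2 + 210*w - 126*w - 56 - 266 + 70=56*w^2 + 84*w - 252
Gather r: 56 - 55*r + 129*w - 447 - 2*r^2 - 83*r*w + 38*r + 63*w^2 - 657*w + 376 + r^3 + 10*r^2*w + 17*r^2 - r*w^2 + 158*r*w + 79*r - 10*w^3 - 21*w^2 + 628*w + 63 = r^3 + r^2*(10*w + 15) + r*(-w^2 + 75*w + 62) - 10*w^3 + 42*w^2 + 100*w + 48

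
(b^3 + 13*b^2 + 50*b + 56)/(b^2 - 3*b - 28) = (b^2 + 9*b + 14)/(b - 7)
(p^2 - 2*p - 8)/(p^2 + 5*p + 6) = (p - 4)/(p + 3)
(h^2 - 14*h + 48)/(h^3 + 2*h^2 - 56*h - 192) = (h - 6)/(h^2 + 10*h + 24)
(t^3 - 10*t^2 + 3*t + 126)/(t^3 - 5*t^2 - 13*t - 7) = (t^2 - 3*t - 18)/(t^2 + 2*t + 1)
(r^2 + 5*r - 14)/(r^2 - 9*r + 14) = (r + 7)/(r - 7)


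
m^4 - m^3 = m^3*(m - 1)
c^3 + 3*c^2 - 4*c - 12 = (c - 2)*(c + 2)*(c + 3)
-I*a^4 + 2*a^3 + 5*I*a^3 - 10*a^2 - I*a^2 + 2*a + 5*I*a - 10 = (a - 5)*(a - I)*(a + 2*I)*(-I*a + 1)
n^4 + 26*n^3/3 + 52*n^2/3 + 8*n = n*(n + 2/3)*(n + 2)*(n + 6)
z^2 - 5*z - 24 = (z - 8)*(z + 3)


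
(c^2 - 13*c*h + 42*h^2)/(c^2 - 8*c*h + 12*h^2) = (c - 7*h)/(c - 2*h)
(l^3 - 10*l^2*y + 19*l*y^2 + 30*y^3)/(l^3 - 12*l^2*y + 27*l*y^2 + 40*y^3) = (-l + 6*y)/(-l + 8*y)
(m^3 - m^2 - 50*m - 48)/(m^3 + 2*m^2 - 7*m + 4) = (m^3 - m^2 - 50*m - 48)/(m^3 + 2*m^2 - 7*m + 4)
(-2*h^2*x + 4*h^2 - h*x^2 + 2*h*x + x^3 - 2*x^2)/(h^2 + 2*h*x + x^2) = (-2*h*x + 4*h + x^2 - 2*x)/(h + x)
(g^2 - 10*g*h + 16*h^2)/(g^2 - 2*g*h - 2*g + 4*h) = (g - 8*h)/(g - 2)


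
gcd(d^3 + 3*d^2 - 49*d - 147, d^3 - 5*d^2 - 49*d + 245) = d^2 - 49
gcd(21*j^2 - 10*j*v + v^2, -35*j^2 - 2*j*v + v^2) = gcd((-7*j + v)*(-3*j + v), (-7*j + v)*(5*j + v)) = -7*j + v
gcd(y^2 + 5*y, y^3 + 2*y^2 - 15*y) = y^2 + 5*y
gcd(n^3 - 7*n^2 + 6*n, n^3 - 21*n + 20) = n - 1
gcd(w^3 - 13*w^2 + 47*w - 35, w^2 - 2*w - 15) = w - 5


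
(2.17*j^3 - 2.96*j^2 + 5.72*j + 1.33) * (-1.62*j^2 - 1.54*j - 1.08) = -3.5154*j^5 + 1.4534*j^4 - 7.0516*j^3 - 7.7666*j^2 - 8.2258*j - 1.4364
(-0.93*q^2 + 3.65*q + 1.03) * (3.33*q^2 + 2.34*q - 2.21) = -3.0969*q^4 + 9.9783*q^3 + 14.0262*q^2 - 5.6563*q - 2.2763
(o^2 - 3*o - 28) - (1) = o^2 - 3*o - 29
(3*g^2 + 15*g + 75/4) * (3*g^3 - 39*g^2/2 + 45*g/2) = 9*g^5 - 27*g^4/2 - 675*g^3/4 - 225*g^2/8 + 3375*g/8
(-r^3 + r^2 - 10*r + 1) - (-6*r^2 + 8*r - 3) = -r^3 + 7*r^2 - 18*r + 4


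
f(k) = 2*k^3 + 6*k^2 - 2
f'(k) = 6*k^2 + 12*k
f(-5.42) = -144.18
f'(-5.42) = 111.22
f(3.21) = 125.98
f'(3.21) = 100.34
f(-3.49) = -13.94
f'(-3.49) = 31.20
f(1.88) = 32.50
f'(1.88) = 43.77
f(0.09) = -1.95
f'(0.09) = 1.13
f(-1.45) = 4.52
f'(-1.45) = -4.78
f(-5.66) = -172.43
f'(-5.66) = 124.29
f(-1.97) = 5.99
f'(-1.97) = -0.35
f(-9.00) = -974.00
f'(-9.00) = 378.00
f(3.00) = 106.00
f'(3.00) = 90.00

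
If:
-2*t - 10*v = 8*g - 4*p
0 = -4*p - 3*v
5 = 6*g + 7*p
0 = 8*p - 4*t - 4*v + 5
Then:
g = 43/144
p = 11/24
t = 25/9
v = -11/18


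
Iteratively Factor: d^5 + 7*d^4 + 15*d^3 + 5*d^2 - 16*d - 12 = (d + 1)*(d^4 + 6*d^3 + 9*d^2 - 4*d - 12) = (d + 1)*(d + 2)*(d^3 + 4*d^2 + d - 6) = (d - 1)*(d + 1)*(d + 2)*(d^2 + 5*d + 6) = (d - 1)*(d + 1)*(d + 2)*(d + 3)*(d + 2)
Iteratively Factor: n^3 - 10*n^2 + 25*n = (n)*(n^2 - 10*n + 25) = n*(n - 5)*(n - 5)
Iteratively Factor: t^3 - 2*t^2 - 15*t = (t + 3)*(t^2 - 5*t) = t*(t + 3)*(t - 5)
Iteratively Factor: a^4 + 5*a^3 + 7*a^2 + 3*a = (a + 3)*(a^3 + 2*a^2 + a) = a*(a + 3)*(a^2 + 2*a + 1) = a*(a + 1)*(a + 3)*(a + 1)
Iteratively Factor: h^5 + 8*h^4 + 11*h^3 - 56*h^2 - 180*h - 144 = (h + 2)*(h^4 + 6*h^3 - h^2 - 54*h - 72) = (h + 2)*(h + 3)*(h^3 + 3*h^2 - 10*h - 24) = (h + 2)^2*(h + 3)*(h^2 + h - 12) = (h + 2)^2*(h + 3)*(h + 4)*(h - 3)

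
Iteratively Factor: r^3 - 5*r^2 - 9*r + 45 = (r + 3)*(r^2 - 8*r + 15) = (r - 3)*(r + 3)*(r - 5)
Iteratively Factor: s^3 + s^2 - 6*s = (s + 3)*(s^2 - 2*s) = s*(s + 3)*(s - 2)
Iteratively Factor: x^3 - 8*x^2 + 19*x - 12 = (x - 4)*(x^2 - 4*x + 3) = (x - 4)*(x - 3)*(x - 1)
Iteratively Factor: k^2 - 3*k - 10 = (k - 5)*(k + 2)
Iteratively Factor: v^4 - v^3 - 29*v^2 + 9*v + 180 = (v - 3)*(v^3 + 2*v^2 - 23*v - 60) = (v - 3)*(v + 4)*(v^2 - 2*v - 15) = (v - 5)*(v - 3)*(v + 4)*(v + 3)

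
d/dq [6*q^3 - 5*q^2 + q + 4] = 18*q^2 - 10*q + 1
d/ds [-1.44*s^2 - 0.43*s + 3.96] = -2.88*s - 0.43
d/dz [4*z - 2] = 4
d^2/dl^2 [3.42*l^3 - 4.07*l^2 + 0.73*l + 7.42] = 20.52*l - 8.14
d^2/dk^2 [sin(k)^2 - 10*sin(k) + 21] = 10*sin(k) + 2*cos(2*k)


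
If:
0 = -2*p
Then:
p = 0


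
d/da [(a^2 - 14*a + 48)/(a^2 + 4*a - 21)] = 6*(3*a^2 - 23*a + 17)/(a^4 + 8*a^3 - 26*a^2 - 168*a + 441)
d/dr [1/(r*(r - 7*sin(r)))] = (7*r*cos(r) - 2*r + 7*sin(r))/(r^2*(r - 7*sin(r))^2)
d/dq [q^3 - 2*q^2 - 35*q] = 3*q^2 - 4*q - 35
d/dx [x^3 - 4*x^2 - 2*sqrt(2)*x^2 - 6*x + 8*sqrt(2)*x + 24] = 3*x^2 - 8*x - 4*sqrt(2)*x - 6 + 8*sqrt(2)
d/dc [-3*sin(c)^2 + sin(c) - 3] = (1 - 6*sin(c))*cos(c)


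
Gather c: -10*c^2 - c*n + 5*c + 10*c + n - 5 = -10*c^2 + c*(15 - n) + n - 5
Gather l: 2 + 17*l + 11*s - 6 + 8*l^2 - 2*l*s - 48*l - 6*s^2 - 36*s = 8*l^2 + l*(-2*s - 31) - 6*s^2 - 25*s - 4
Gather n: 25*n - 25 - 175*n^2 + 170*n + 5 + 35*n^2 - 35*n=-140*n^2 + 160*n - 20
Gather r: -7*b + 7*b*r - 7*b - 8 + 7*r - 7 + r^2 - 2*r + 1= -14*b + r^2 + r*(7*b + 5) - 14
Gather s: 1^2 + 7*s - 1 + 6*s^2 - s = 6*s^2 + 6*s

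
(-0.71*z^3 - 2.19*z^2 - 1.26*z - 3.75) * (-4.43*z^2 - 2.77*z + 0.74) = 3.1453*z^5 + 11.6684*z^4 + 11.1227*z^3 + 18.4821*z^2 + 9.4551*z - 2.775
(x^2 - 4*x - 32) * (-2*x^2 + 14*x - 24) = -2*x^4 + 22*x^3 - 16*x^2 - 352*x + 768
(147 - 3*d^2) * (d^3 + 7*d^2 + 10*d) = -3*d^5 - 21*d^4 + 117*d^3 + 1029*d^2 + 1470*d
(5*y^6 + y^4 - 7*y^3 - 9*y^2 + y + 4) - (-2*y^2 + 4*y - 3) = 5*y^6 + y^4 - 7*y^3 - 7*y^2 - 3*y + 7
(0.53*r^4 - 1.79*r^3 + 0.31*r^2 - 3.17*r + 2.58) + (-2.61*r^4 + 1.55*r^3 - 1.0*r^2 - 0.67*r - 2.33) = -2.08*r^4 - 0.24*r^3 - 0.69*r^2 - 3.84*r + 0.25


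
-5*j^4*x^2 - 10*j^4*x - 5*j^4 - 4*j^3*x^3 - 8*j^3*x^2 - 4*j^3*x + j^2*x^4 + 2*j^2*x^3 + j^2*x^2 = (-5*j + x)*(j + x)*(j*x + j)^2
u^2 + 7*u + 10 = (u + 2)*(u + 5)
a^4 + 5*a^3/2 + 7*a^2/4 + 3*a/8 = a*(a + 1/2)^2*(a + 3/2)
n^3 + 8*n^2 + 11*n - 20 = (n - 1)*(n + 4)*(n + 5)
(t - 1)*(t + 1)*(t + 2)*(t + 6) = t^4 + 8*t^3 + 11*t^2 - 8*t - 12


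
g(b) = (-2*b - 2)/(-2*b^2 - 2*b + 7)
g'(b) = (-2*b - 2)*(4*b + 2)/(-2*b^2 - 2*b + 7)^2 - 2/(-2*b^2 - 2*b + 7)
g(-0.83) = -0.05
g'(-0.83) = -0.27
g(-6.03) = -0.19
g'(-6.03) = -0.04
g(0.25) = -0.39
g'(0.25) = -0.50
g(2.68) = 0.58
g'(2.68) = -0.42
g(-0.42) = -0.15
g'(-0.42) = -0.27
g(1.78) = 1.92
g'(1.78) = -5.35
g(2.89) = 0.50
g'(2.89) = -0.31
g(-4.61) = -0.27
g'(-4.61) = -0.10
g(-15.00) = -0.07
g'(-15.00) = 0.00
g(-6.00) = -0.19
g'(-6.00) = -0.04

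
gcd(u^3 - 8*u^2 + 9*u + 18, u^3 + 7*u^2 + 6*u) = u + 1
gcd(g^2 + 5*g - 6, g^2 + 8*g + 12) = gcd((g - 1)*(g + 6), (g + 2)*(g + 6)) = g + 6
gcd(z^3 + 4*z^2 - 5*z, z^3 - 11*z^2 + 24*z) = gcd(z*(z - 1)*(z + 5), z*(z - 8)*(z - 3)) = z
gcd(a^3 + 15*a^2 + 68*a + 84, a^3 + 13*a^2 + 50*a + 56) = a^2 + 9*a + 14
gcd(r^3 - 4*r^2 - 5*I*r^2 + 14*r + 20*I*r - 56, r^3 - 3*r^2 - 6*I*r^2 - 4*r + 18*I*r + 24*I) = r - 4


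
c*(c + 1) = c^2 + c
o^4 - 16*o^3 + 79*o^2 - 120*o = o*(o - 8)*(o - 5)*(o - 3)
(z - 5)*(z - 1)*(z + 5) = z^3 - z^2 - 25*z + 25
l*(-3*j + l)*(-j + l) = 3*j^2*l - 4*j*l^2 + l^3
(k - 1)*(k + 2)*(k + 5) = k^3 + 6*k^2 + 3*k - 10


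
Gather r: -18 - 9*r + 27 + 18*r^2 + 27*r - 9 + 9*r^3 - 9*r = 9*r^3 + 18*r^2 + 9*r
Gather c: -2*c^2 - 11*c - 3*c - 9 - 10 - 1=-2*c^2 - 14*c - 20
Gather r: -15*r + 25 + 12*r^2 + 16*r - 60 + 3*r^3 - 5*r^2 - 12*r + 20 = 3*r^3 + 7*r^2 - 11*r - 15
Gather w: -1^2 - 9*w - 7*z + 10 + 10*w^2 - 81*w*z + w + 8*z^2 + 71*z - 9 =10*w^2 + w*(-81*z - 8) + 8*z^2 + 64*z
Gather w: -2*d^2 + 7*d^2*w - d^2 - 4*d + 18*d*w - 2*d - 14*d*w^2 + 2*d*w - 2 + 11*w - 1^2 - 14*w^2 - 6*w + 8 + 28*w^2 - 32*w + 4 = -3*d^2 - 6*d + w^2*(14 - 14*d) + w*(7*d^2 + 20*d - 27) + 9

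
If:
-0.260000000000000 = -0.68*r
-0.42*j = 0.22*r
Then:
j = -0.20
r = 0.38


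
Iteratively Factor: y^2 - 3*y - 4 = (y - 4)*(y + 1)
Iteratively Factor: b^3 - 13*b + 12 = (b + 4)*(b^2 - 4*b + 3) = (b - 1)*(b + 4)*(b - 3)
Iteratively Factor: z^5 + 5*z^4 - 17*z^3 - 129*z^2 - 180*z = (z + 3)*(z^4 + 2*z^3 - 23*z^2 - 60*z) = (z - 5)*(z + 3)*(z^3 + 7*z^2 + 12*z) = z*(z - 5)*(z + 3)*(z^2 + 7*z + 12) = z*(z - 5)*(z + 3)*(z + 4)*(z + 3)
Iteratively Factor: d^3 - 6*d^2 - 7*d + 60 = (d - 4)*(d^2 - 2*d - 15) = (d - 5)*(d - 4)*(d + 3)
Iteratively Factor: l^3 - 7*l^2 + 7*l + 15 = (l - 5)*(l^2 - 2*l - 3) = (l - 5)*(l - 3)*(l + 1)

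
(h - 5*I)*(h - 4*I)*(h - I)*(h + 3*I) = h^4 - 7*I*h^3 + h^2 - 67*I*h - 60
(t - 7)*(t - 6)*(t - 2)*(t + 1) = t^4 - 14*t^3 + 53*t^2 - 16*t - 84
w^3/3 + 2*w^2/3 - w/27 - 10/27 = (w/3 + 1/3)*(w - 2/3)*(w + 5/3)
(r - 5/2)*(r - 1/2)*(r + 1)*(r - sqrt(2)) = r^4 - 2*r^3 - sqrt(2)*r^3 - 7*r^2/4 + 2*sqrt(2)*r^2 + 5*r/4 + 7*sqrt(2)*r/4 - 5*sqrt(2)/4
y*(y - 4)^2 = y^3 - 8*y^2 + 16*y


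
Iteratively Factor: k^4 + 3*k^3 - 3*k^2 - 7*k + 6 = (k - 1)*(k^3 + 4*k^2 + k - 6) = (k - 1)*(k + 3)*(k^2 + k - 2) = (k - 1)^2*(k + 3)*(k + 2)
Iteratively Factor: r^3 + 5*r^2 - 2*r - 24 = (r + 3)*(r^2 + 2*r - 8) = (r - 2)*(r + 3)*(r + 4)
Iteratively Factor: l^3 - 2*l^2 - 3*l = (l - 3)*(l^2 + l) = (l - 3)*(l + 1)*(l)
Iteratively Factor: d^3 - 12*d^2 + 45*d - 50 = (d - 2)*(d^2 - 10*d + 25) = (d - 5)*(d - 2)*(d - 5)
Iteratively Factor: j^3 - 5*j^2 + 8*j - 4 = (j - 1)*(j^2 - 4*j + 4) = (j - 2)*(j - 1)*(j - 2)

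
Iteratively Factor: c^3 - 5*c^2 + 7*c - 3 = (c - 3)*(c^2 - 2*c + 1) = (c - 3)*(c - 1)*(c - 1)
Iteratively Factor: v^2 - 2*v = (v)*(v - 2)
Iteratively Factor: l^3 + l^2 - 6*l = (l + 3)*(l^2 - 2*l) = l*(l + 3)*(l - 2)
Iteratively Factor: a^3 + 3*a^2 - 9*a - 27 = (a + 3)*(a^2 - 9) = (a + 3)^2*(a - 3)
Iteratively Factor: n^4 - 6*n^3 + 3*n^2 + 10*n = (n - 2)*(n^3 - 4*n^2 - 5*n) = (n - 2)*(n + 1)*(n^2 - 5*n) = n*(n - 2)*(n + 1)*(n - 5)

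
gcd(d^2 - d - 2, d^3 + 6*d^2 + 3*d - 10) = 1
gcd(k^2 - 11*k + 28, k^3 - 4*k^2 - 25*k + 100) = k - 4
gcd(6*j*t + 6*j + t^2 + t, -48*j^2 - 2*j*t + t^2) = 6*j + t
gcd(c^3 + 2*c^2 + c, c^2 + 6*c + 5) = c + 1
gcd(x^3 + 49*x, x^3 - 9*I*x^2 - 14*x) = x^2 - 7*I*x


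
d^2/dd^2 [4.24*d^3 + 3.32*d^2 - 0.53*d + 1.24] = 25.44*d + 6.64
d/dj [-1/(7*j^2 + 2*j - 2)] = 2*(7*j + 1)/(7*j^2 + 2*j - 2)^2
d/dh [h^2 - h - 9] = 2*h - 1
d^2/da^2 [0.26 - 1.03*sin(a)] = 1.03*sin(a)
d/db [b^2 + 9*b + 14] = 2*b + 9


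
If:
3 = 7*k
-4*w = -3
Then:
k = 3/7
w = 3/4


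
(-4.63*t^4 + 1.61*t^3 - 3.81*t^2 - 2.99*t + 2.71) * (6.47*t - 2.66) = -29.9561*t^5 + 22.7325*t^4 - 28.9333*t^3 - 9.2107*t^2 + 25.4871*t - 7.2086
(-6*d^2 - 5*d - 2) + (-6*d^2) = -12*d^2 - 5*d - 2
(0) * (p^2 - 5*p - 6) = 0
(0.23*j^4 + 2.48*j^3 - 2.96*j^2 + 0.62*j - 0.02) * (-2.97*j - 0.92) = -0.6831*j^5 - 7.5772*j^4 + 6.5096*j^3 + 0.8818*j^2 - 0.511*j + 0.0184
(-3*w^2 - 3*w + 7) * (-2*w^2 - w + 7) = 6*w^4 + 9*w^3 - 32*w^2 - 28*w + 49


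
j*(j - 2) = j^2 - 2*j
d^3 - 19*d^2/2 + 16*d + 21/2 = (d - 7)*(d - 3)*(d + 1/2)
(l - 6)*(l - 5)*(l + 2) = l^3 - 9*l^2 + 8*l + 60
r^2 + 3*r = r*(r + 3)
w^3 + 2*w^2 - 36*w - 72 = (w - 6)*(w + 2)*(w + 6)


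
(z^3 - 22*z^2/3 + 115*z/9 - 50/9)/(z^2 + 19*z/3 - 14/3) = (3*z^2 - 20*z + 25)/(3*(z + 7))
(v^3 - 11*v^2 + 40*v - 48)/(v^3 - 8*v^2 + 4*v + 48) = (v^2 - 7*v + 12)/(v^2 - 4*v - 12)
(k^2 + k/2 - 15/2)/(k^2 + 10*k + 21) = (k - 5/2)/(k + 7)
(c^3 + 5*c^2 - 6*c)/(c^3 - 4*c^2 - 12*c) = (-c^2 - 5*c + 6)/(-c^2 + 4*c + 12)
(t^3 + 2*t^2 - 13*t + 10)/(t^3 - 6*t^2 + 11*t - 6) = (t + 5)/(t - 3)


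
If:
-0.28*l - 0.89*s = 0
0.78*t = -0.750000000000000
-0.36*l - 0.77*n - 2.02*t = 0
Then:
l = -3.17857142857143*s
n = 1.4860853432282*s + 2.52247752247752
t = -0.96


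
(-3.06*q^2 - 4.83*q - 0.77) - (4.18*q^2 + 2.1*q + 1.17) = -7.24*q^2 - 6.93*q - 1.94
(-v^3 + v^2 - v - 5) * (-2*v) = 2*v^4 - 2*v^3 + 2*v^2 + 10*v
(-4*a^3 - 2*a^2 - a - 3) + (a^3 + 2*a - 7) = -3*a^3 - 2*a^2 + a - 10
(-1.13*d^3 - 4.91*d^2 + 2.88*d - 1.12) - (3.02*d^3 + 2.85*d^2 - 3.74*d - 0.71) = -4.15*d^3 - 7.76*d^2 + 6.62*d - 0.41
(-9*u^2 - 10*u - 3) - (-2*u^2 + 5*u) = -7*u^2 - 15*u - 3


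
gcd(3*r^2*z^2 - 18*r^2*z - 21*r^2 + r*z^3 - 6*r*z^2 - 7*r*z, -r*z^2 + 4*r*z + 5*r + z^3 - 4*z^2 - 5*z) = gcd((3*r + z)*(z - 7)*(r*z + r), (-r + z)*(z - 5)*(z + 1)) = z + 1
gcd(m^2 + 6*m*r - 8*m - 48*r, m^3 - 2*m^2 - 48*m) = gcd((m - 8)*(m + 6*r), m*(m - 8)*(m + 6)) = m - 8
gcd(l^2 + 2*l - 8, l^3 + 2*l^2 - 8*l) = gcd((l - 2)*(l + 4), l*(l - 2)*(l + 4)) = l^2 + 2*l - 8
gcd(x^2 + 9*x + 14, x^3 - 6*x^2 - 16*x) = x + 2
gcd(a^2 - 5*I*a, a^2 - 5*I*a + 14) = 1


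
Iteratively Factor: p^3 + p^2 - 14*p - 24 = (p + 2)*(p^2 - p - 12) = (p + 2)*(p + 3)*(p - 4)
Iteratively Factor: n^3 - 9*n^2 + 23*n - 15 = (n - 5)*(n^2 - 4*n + 3) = (n - 5)*(n - 3)*(n - 1)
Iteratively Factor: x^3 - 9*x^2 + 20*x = (x)*(x^2 - 9*x + 20) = x*(x - 4)*(x - 5)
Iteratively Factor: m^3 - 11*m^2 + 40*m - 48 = (m - 4)*(m^2 - 7*m + 12) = (m - 4)*(m - 3)*(m - 4)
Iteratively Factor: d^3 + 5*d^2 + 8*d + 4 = (d + 1)*(d^2 + 4*d + 4) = (d + 1)*(d + 2)*(d + 2)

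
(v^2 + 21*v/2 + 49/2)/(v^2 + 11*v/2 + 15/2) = (2*v^2 + 21*v + 49)/(2*v^2 + 11*v + 15)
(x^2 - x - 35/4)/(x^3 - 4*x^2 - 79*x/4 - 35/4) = (2*x - 7)/(2*x^2 - 13*x - 7)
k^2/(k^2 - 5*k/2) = 2*k/(2*k - 5)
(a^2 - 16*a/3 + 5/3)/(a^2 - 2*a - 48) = (-3*a^2 + 16*a - 5)/(3*(-a^2 + 2*a + 48))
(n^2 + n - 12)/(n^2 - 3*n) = (n + 4)/n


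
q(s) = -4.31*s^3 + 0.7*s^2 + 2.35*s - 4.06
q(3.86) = -232.44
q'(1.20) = -14.59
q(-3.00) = 111.56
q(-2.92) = 102.35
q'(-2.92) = -111.98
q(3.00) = -107.08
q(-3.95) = 263.20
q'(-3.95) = -204.92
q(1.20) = -7.68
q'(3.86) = -184.90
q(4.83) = -462.02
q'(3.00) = -109.82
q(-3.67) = 209.79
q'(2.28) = -61.67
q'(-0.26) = 1.11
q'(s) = -12.93*s^2 + 1.4*s + 2.35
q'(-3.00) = -118.22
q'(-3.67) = -176.94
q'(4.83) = -292.53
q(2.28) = -46.15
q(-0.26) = -4.55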